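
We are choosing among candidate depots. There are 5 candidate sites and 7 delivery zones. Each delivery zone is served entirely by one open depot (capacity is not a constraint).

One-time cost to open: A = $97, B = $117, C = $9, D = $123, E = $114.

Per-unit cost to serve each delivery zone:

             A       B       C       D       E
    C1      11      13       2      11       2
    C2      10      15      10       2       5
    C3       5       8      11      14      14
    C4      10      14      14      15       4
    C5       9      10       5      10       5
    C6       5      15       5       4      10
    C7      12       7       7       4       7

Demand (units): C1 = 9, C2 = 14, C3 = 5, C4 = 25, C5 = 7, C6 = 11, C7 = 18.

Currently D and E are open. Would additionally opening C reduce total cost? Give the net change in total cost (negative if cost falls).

Yes — net change −6 (cost falls by 6).

Current service cost with {D, E}: 367.
Adding C: each delivery zone re-picks its cheapest; new service cost 352, saving 15.
Extra fixed cost: 9. Net change = 9 − 15 = -6.
(Totals: 604 → 598.)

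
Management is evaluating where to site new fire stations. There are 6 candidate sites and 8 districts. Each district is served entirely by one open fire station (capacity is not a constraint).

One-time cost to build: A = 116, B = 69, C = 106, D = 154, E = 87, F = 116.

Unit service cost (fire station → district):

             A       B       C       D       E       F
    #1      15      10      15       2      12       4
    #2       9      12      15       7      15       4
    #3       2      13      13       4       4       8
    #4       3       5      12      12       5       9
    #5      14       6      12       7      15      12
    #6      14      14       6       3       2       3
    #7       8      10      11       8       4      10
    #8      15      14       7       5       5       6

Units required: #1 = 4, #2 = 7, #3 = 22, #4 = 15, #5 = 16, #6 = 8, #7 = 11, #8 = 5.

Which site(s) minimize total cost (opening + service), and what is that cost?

Open B and E; minimum total cost 624.

For any fixed open set, each district goes to its cheapest open site; total = fixed + service.
{B, E}: #1→B 10·4=40, #2→B 12·7=84, #3→E 4·22=88, #4→B 5·15=75, #5→B 6·16=96, #6→E 2·8=16, #7→E 4·11=44, #8→E 5·5=25. Service 468; fixed 156; total 624.
{A, B, E}: service 373 + fixed 272 = 645
{D, E}: service 417 + fixed 241 = 658
{A, B, C, D, E, F}: service 306 + fixed 648 = 954
No other subset beats 624.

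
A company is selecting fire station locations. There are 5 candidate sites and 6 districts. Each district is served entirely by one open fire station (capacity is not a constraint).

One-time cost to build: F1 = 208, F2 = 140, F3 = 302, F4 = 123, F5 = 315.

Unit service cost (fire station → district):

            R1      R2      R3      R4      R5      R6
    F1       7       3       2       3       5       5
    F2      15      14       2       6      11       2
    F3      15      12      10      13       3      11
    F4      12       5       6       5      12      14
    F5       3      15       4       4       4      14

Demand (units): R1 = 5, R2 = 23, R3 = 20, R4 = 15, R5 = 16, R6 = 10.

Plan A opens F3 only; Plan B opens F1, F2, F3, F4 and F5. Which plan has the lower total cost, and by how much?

Plan A is cheaper by 119.

Plan A: {F3}: R1→F3 15·5=75, R2→F3 12·23=276, R3→F3 10·20=200, R4→F3 13·15=195, R5→F3 3·16=48, R6→F3 11·10=110. Service 904; fixed 302; total 1206.
Plan B: {F1, F2, F3, F4, F5}: R1→F5 3·5=15, R2→F1 3·23=69, R3→F1 2·20=40, R4→F1 3·15=45, R5→F3 3·16=48, R6→F2 2·10=20. Service 237; fixed 1088; total 1325.
Difference: |1206 − 1325| = 119.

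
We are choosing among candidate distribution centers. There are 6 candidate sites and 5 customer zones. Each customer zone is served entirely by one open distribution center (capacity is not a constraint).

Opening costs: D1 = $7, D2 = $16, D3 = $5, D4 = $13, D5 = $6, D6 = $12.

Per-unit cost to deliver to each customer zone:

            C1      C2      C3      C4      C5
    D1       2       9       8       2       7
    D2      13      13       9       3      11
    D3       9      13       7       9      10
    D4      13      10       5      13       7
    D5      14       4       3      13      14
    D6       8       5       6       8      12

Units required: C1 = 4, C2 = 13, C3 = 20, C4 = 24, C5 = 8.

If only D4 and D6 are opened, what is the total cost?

Each customer zone is assigned to its cheapest site among the open ones.
{D4, D6}: C1→D6 8·4=32, C2→D6 5·13=65, C3→D4 5·20=100, C4→D6 8·24=192, C5→D4 7·8=56. Service 445; fixed 25; total 470.

Total cost: 470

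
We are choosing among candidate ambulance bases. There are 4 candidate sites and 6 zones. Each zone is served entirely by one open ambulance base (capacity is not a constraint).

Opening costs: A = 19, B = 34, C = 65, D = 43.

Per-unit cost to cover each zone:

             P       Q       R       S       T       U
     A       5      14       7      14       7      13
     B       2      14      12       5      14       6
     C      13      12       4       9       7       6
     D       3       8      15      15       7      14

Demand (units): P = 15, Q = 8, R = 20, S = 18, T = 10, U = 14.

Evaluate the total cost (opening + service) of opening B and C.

Total cost: 549

Each zone is assigned to its cheapest site among the open ones.
{B, C}: P→B 2·15=30, Q→C 12·8=96, R→C 4·20=80, S→B 5·18=90, T→C 7·10=70, U→B 6·14=84. Service 450; fixed 99; total 549.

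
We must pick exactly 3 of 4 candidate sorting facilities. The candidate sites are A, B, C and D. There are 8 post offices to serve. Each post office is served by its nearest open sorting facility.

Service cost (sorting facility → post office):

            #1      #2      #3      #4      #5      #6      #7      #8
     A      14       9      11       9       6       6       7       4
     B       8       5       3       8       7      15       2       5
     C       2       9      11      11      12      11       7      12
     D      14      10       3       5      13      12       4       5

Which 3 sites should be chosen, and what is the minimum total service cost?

With exactly 3 open, each post office uses its cheapest among the chosen.
{A, B, C}: #1→C 2, #2→B 5, #3→B 3, #4→B 8, #5→A 6, #6→A 6, #7→B 2, #8→A 4. Service cost 36.
{A, B, D}: service cost 39
{A, C, D}: service cost 39
Among all 4 size-3 choices, {A, B, C} is lowest.

Choose A, B and C; total service cost 36.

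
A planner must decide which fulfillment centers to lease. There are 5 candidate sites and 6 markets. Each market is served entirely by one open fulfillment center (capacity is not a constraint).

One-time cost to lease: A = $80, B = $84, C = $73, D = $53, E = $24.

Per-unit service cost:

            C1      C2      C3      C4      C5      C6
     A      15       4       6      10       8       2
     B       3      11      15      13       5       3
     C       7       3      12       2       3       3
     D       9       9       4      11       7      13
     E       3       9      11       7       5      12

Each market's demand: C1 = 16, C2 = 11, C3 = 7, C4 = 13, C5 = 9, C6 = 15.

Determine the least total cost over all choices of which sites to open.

Minimum total cost: 353

For any fixed open set, each market goes to its cheapest open site; total = fixed + service.
{C, E}: C1→E 3·16=48, C2→C 3·11=33, C3→E 11·7=77, C4→C 2·13=26, C5→C 3·9=27, C6→C 3·15=45. Service 256; fixed 97; total 353.
{C, D, E}: service 207 + fixed 150 = 357
{A, C, E}: C1→E 3·16=48, C2→C 3·11=33, C3→A 6·7=42, C4→C 2·13=26, C5→C 3·9=27, C6→A 2·15=30. Service 206; fixed 177; total 383.
{A, B, C, D, E}: service 192 + fixed 314 = 506
No other subset beats 353.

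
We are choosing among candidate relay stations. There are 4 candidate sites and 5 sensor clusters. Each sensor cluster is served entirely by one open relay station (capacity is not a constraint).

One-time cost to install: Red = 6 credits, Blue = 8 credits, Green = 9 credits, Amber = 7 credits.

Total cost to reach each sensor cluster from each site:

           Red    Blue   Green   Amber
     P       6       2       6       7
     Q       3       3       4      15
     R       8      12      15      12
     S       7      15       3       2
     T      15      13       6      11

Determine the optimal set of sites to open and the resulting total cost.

For any fixed open set, each sensor cluster goes to its cheapest open site; total = fixed + service.
{Red, Green}: P→Red 6, Q→Red 3, R→Red 8, S→Green 3, T→Green 6. Service 26; fixed 15; total 41.
{Red, Amber}: P→Red 6, Q→Red 3, R→Red 8, S→Amber 2, T→Amber 11. Service 30; fixed 13; total 43.
{Blue, Green}: service 26 + fixed 17 = 43
{Red, Blue, Green, Amber}: service 21 + fixed 30 = 51
No other subset beats 41.

Open Red and Green; minimum total cost 41.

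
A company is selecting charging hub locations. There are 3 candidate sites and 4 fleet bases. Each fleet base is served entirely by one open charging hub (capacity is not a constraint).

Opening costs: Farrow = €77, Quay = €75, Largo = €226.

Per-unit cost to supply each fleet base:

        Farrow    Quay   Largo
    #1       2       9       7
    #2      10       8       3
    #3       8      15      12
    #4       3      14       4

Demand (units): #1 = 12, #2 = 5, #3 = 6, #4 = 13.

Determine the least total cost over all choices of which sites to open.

For any fixed open set, each fleet base goes to its cheapest open site; total = fixed + service.
{Farrow}: #1→Farrow 2·12=24, #2→Farrow 10·5=50, #3→Farrow 8·6=48, #4→Farrow 3·13=39. Service 161; fixed 77; total 238.
{Farrow, Quay}: service 151 + fixed 152 = 303
{Farrow, Largo}: #1→Farrow 2·12=24, #2→Largo 3·5=15, #3→Farrow 8·6=48, #4→Farrow 3·13=39. Service 126; fixed 303; total 429.
{Farrow, Quay, Largo}: service 126 + fixed 378 = 504
(All 7 nonempty subsets were checked; Farrow only is lowest.)

Minimum total cost: 238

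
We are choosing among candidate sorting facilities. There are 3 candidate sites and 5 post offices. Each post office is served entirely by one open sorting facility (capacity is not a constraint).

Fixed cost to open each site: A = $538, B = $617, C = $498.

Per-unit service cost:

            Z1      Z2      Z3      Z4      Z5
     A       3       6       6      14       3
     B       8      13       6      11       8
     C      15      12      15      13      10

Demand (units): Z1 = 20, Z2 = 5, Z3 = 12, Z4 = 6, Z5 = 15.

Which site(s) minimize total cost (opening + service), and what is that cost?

Open A only; minimum total cost 829.

For any fixed open set, each post office goes to its cheapest open site; total = fixed + service.
{A}: Z1→A 3·20=60, Z2→A 6·5=30, Z3→A 6·12=72, Z4→A 14·6=84, Z5→A 3·15=45. Service 291; fixed 538; total 829.
{B}: service 483 + fixed 617 = 1100
{C}: service 768 + fixed 498 = 1266
{A, B, C}: Z1→A 3·20=60, Z2→A 6·5=30, Z3→A 6·12=72, Z4→B 11·6=66, Z5→A 3·15=45. Service 273; fixed 1653; total 1926.
No other subset beats 829.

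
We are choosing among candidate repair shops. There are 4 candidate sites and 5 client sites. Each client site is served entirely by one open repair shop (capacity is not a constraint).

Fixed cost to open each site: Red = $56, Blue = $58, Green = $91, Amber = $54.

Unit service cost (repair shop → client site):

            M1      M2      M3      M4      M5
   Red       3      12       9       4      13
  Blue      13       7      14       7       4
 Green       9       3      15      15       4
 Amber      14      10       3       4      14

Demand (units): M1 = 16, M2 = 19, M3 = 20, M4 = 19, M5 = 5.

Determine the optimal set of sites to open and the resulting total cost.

Open Red, Green and Amber; minimum total cost 462.

For any fixed open set, each client site goes to its cheapest open site; total = fixed + service.
{Red, Green, Amber}: M1→Red 3·16=48, M2→Green 3·19=57, M3→Amber 3·20=60, M4→Red 4·19=76, M5→Green 4·5=20. Service 261; fixed 201; total 462.
{Green, Amber}: M1→Green 9·16=144, M2→Green 3·19=57, M3→Amber 3·20=60, M4→Amber 4·19=76, M5→Green 4·5=20. Service 357; fixed 145; total 502.
{Red, Blue, Amber}: M1→Red 3·16=48, M2→Blue 7·19=133, M3→Amber 3·20=60, M4→Red 4·19=76, M5→Blue 4·5=20. Service 337; fixed 168; total 505.
{Red, Blue, Green, Amber}: service 261 + fixed 259 = 520
No other subset beats 462.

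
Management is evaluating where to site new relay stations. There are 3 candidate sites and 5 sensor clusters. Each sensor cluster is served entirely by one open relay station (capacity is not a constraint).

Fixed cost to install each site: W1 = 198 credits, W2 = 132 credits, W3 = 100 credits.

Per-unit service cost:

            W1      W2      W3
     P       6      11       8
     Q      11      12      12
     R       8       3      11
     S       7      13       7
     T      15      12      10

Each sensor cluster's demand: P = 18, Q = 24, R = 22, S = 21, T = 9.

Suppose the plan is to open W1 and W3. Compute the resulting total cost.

Each sensor cluster is assigned to its cheapest site among the open ones.
{W1, W3}: P→W1 6·18=108, Q→W1 11·24=264, R→W1 8·22=176, S→W1 7·21=147, T→W3 10·9=90. Service 785; fixed 298; total 1083.

Total cost: 1083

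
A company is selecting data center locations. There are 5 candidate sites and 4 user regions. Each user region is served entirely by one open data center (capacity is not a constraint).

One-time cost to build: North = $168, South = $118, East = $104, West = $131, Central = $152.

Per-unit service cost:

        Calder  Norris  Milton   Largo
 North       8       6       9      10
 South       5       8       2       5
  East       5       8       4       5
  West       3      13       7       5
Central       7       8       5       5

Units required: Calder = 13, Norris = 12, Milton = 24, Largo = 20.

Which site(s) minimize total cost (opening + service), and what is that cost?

Open South only; minimum total cost 427.

For any fixed open set, each user region goes to its cheapest open site; total = fixed + service.
{South}: Calder→South 5·13=65, Norris→South 8·12=96, Milton→South 2·24=48, Largo→South 5·20=100. Service 309; fixed 118; total 427.
{East}: Calder→East 5·13=65, Norris→East 8·12=96, Milton→East 4·24=96, Largo→East 5·20=100. Service 357; fixed 104; total 461.
{South, East}: service 309 + fixed 222 = 531
{North, South, East, West, Central}: service 259 + fixed 673 = 932
No other subset beats 427.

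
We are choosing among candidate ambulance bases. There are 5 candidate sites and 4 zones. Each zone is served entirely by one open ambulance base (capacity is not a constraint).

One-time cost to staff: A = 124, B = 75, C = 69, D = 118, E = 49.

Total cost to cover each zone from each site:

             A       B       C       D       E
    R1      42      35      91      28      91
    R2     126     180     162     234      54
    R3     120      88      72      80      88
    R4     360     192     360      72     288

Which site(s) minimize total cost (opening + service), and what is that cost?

For any fixed open set, each zone goes to its cheapest open site; total = fixed + service.
{D, E}: R1→D 28, R2→E 54, R3→D 80, R4→D 72. Service 234; fixed 167; total 401.
{C, D, E}: service 226 + fixed 236 = 462
{B, D, E}: service 234 + fixed 242 = 476
{A, B, C, D, E}: service 226 + fixed 435 = 661
No other subset beats 401.

Open D and E; minimum total cost 401.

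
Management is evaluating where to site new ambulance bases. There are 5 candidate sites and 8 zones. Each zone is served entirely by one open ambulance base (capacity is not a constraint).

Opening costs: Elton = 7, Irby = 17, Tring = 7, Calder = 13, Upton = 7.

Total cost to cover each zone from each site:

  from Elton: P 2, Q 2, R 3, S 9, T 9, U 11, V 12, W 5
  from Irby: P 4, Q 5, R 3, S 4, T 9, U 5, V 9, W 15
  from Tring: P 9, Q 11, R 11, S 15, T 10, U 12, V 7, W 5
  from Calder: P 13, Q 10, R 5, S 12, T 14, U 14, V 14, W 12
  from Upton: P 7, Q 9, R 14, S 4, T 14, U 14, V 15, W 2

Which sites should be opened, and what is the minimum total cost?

Open Elton and Upton; minimum total cost 59.

For any fixed open set, each zone goes to its cheapest open site; total = fixed + service.
{Elton, Upton}: P→Elton 2, Q→Elton 2, R→Elton 3, S→Upton 4, T→Elton 9, U→Elton 11, V→Elton 12, W→Upton 2. Service 45; fixed 14; total 59.
{Elton}: P→Elton 2, Q→Elton 2, R→Elton 3, S→Elton 9, T→Elton 9, U→Elton 11, V→Elton 12, W→Elton 5. Service 53; fixed 7; total 60.
{Elton, Tring, Upton}: service 40 + fixed 21 = 61
{Elton, Irby, Tring, Calder, Upton}: service 34 + fixed 51 = 85
No other subset beats 59.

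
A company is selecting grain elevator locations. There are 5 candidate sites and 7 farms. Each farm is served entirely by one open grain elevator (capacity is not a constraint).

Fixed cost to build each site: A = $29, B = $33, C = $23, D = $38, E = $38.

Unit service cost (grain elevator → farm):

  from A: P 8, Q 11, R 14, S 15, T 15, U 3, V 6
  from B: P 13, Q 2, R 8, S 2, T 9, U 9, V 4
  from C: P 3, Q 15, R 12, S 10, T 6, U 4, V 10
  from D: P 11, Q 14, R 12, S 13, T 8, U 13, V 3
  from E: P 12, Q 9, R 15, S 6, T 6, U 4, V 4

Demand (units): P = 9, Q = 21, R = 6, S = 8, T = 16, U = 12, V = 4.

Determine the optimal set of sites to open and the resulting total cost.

Open B and C; minimum total cost 349.

For any fixed open set, each farm goes to its cheapest open site; total = fixed + service.
{B, C}: P→C 3·9=27, Q→B 2·21=42, R→B 8·6=48, S→B 2·8=16, T→C 6·16=96, U→C 4·12=48, V→B 4·4=16. Service 293; fixed 56; total 349.
{A, B, C}: P→C 3·9=27, Q→B 2·21=42, R→B 8·6=48, S→B 2·8=16, T→C 6·16=96, U→A 3·12=36, V→B 4·4=16. Service 281; fixed 85; total 366.
{B, C, D}: service 289 + fixed 94 = 383
{A, B, C, D, E}: service 277 + fixed 161 = 438
No other subset beats 349.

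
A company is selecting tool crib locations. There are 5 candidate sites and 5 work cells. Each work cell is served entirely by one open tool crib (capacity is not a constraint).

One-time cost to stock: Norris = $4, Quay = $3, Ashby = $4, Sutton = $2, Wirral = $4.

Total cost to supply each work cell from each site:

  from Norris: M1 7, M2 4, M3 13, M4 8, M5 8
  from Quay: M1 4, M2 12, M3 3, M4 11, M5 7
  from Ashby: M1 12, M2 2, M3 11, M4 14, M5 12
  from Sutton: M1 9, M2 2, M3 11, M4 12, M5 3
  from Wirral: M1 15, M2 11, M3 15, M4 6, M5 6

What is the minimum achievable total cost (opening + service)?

Minimum total cost: 27

For any fixed open set, each work cell goes to its cheapest open site; total = fixed + service.
{Quay, Sutton, Wirral}: M1→Quay 4, M2→Sutton 2, M3→Quay 3, M4→Wirral 6, M5→Sutton 3. Service 18; fixed 9; total 27.
{Quay, Sutton}: service 23 + fixed 5 = 28
{Norris, Quay, Sutton}: M1→Quay 4, M2→Sutton 2, M3→Quay 3, M4→Norris 8, M5→Sutton 3. Service 20; fixed 9; total 29.
{Norris, Quay, Ashby, Sutton, Wirral}: M1→Quay 4, M2→Ashby 2, M3→Quay 3, M4→Wirral 6, M5→Sutton 3. Service 18; fixed 17; total 35.
No other subset beats 27.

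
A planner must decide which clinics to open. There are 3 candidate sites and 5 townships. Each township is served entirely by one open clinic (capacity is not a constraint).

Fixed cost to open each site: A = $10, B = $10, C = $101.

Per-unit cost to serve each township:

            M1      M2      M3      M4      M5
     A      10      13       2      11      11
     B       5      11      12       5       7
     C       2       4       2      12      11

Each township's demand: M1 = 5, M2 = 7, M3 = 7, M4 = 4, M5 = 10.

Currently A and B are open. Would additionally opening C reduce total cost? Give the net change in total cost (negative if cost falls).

No — net change +37 (cost rises by 37).

Current service cost with {A, B}: 206.
Adding C: each township re-picks its cheapest; new service cost 142, saving 64.
Extra fixed cost: 101. Net change = 101 − 64 = 37.
(Totals: 226 → 263.)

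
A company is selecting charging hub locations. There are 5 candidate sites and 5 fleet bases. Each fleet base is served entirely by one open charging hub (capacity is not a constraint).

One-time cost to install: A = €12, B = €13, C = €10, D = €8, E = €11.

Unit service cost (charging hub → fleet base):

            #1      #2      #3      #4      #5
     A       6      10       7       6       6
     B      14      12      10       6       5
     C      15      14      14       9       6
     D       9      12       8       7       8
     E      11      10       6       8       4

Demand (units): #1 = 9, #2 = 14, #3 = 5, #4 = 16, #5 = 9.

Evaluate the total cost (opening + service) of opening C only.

Total cost: 609

Each fleet base is assigned to its cheapest site among the open ones.
{C}: #1→C 15·9=135, #2→C 14·14=196, #3→C 14·5=70, #4→C 9·16=144, #5→C 6·9=54. Service 599; fixed 10; total 609.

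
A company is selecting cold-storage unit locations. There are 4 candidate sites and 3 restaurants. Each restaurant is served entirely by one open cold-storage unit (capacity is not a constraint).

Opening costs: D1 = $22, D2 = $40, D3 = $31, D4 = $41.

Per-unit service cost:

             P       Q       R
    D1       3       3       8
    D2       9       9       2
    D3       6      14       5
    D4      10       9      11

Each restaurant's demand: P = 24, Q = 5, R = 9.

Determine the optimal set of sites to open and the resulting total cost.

For any fixed open set, each restaurant goes to its cheapest open site; total = fixed + service.
{D1, D2}: P→D1 3·24=72, Q→D1 3·5=15, R→D2 2·9=18. Service 105; fixed 62; total 167.
{D1}: service 159 + fixed 22 = 181
{D1, D3}: service 132 + fixed 53 = 185
{D1, D2, D3, D4}: service 105 + fixed 134 = 239
No other subset beats 167.

Open D1 and D2; minimum total cost 167.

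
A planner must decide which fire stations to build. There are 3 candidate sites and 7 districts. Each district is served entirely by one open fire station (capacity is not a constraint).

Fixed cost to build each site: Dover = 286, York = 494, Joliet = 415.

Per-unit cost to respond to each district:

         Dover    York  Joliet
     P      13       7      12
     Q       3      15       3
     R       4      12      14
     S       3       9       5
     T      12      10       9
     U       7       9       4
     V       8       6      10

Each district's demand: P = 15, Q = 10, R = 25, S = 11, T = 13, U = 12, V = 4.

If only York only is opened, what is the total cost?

Total cost: 1410

Each district is assigned to its cheapest site among the open ones.
{York}: P→York 7·15=105, Q→York 15·10=150, R→York 12·25=300, S→York 9·11=99, T→York 10·13=130, U→York 9·12=108, V→York 6·4=24. Service 916; fixed 494; total 1410.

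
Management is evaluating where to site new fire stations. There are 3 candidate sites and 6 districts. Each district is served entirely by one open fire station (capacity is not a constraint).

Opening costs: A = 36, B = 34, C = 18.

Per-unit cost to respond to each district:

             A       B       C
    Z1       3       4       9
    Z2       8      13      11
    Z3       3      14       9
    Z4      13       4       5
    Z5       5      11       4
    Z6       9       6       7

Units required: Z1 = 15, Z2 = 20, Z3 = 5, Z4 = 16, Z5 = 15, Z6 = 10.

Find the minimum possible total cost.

Minimum total cost: 484

For any fixed open set, each district goes to its cheapest open site; total = fixed + service.
{A, C}: Z1→A 3·15=45, Z2→A 8·20=160, Z3→A 3·5=15, Z4→C 5·16=80, Z5→C 4·15=60, Z6→C 7·10=70. Service 430; fixed 54; total 484.
{A, B}: Z1→A 3·15=45, Z2→A 8·20=160, Z3→A 3·5=15, Z4→B 4·16=64, Z5→A 5·15=75, Z6→B 6·10=60. Service 419; fixed 70; total 489.
{A, B, C}: Z1→A 3·15=45, Z2→A 8·20=160, Z3→A 3·5=15, Z4→B 4·16=64, Z5→C 4·15=60, Z6→B 6·10=60. Service 404; fixed 88; total 492.
{C}: service 610 + fixed 18 = 628
No other subset beats 484.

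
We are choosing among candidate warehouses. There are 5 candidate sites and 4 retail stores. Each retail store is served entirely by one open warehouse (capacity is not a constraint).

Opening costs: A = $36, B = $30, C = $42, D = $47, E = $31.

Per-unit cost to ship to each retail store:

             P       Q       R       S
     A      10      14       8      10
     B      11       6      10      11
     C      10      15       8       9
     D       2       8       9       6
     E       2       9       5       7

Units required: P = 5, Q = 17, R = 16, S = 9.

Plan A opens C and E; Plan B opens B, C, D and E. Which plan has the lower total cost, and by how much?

Plan A is cheaper by 17.

Plan A: {C, E}: P→E 2·5=10, Q→E 9·17=153, R→E 5·16=80, S→E 7·9=63. Service 306; fixed 73; total 379.
Plan B: {B, C, D, E}: P→D 2·5=10, Q→B 6·17=102, R→E 5·16=80, S→D 6·9=54. Service 246; fixed 150; total 396.
Difference: |379 − 396| = 17.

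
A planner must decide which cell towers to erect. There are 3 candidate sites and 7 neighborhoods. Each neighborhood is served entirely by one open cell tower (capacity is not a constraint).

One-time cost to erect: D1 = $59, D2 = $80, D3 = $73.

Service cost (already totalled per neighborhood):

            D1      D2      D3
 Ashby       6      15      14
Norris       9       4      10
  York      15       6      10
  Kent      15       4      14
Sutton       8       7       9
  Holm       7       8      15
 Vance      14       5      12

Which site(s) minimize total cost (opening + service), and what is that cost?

Open D2 only; minimum total cost 129.

For any fixed open set, each neighborhood goes to its cheapest open site; total = fixed + service.
{D2}: Ashby→D2 15, Norris→D2 4, York→D2 6, Kent→D2 4, Sutton→D2 7, Holm→D2 8, Vance→D2 5. Service 49; fixed 80; total 129.
{D1}: service 74 + fixed 59 = 133
{D3}: service 84 + fixed 73 = 157
{D1, D2, D3}: service 39 + fixed 212 = 251
(All 7 nonempty subsets were checked; D2 only is lowest.)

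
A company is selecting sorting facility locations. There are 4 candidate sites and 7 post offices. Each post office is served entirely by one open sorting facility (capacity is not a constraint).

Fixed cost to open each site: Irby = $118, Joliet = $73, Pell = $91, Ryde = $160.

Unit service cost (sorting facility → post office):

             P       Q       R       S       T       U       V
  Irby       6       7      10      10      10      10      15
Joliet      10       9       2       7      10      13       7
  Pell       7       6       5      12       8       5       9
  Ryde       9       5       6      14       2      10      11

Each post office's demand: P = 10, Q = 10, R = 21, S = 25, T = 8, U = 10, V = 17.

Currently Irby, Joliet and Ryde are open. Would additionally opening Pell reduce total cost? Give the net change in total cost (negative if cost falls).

No — net change +41 (cost rises by 41).

Current service cost with {Irby, Joliet, Ryde}: 562.
Adding Pell: each post office re-picks its cheapest; new service cost 512, saving 50.
Extra fixed cost: 91. Net change = 91 − 50 = 41.
(Totals: 913 → 954.)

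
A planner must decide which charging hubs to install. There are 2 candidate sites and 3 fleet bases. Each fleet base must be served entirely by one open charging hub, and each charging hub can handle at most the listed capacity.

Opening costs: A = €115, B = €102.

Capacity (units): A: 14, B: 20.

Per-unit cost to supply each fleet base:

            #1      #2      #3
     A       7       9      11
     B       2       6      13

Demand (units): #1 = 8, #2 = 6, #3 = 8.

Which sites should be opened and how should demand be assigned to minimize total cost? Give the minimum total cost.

Open {A, B}: #1→B 2·8=16, #2→B 6·6=36, #3→A 11·8=88.
Loads: A carries 8/14, B carries 14/20. Service 140; fixed 217; total 357.
Next best feasible plan costs 375.

Minimum total cost: 357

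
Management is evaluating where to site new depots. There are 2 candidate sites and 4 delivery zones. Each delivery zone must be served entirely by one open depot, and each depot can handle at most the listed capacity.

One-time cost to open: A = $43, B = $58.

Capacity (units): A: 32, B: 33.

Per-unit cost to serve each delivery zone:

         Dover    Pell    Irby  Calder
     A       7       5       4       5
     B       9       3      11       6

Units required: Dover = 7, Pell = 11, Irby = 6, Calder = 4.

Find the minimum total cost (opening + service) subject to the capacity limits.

Open {A}: Dover→A 7·7=49, Pell→A 5·11=55, Irby→A 4·6=24, Calder→A 5·4=20.
Loads: A carries 28/32. Service 148; fixed 43; total 191.
Next best feasible plan costs 227.

Minimum total cost: 191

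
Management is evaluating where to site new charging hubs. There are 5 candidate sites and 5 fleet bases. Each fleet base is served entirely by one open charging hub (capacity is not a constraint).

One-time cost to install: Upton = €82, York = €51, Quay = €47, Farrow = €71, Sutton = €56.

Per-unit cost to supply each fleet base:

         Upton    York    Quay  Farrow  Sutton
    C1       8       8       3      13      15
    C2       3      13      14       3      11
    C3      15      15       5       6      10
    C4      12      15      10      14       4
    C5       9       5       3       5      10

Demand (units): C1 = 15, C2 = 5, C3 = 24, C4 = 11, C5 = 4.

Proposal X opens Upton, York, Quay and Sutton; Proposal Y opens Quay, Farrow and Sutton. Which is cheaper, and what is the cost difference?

Proposal X: {Upton, York, Quay, Sutton}: C1→Quay 3·15=45, C2→Upton 3·5=15, C3→Quay 5·24=120, C4→Sutton 4·11=44, C5→Quay 3·4=12. Service 236; fixed 236; total 472.
Proposal Y: {Quay, Farrow, Sutton}: C1→Quay 3·15=45, C2→Farrow 3·5=15, C3→Quay 5·24=120, C4→Sutton 4·11=44, C5→Quay 3·4=12. Service 236; fixed 174; total 410.
Difference: |472 − 410| = 62.

Proposal Y is cheaper by 62.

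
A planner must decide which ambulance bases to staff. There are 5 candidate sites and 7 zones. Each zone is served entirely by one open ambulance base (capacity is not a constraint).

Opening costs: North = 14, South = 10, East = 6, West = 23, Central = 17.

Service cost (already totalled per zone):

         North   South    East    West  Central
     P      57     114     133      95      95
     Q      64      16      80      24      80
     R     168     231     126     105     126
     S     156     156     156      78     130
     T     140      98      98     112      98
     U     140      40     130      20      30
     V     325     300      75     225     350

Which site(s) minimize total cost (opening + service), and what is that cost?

For any fixed open set, each zone goes to its cheapest open site; total = fixed + service.
{North, East, West}: P→North 57, Q→West 24, R→West 105, S→West 78, T→East 98, U→West 20, V→East 75. Service 457; fixed 43; total 500.
{North, South, East, West}: P→North 57, Q→South 16, R→West 105, S→West 78, T→South 98, U→West 20, V→East 75. Service 449; fixed 53; total 502.
{North, East, West, Central}: P→North 57, Q→West 24, R→West 105, S→West 78, T→East 98, U→West 20, V→East 75. Service 457; fixed 60; total 517.
{North, South, East, West, Central}: service 449 + fixed 70 = 519
No other subset beats 500.

Open North, East and West; minimum total cost 500.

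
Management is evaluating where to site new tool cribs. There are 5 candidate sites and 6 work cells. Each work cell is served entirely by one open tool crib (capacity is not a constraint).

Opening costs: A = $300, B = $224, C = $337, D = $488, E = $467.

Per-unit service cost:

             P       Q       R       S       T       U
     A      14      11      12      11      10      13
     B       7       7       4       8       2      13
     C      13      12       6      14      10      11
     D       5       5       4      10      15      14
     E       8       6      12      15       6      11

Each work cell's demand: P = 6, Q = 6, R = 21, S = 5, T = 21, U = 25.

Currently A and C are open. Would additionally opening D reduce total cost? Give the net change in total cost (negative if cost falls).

No — net change +357 (cost rises by 357).

Current service cost with {A, C}: 810.
Adding D: each work cell re-picks its cheapest; new service cost 679, saving 131.
Extra fixed cost: 488. Net change = 488 − 131 = 357.
(Totals: 1447 → 1804.)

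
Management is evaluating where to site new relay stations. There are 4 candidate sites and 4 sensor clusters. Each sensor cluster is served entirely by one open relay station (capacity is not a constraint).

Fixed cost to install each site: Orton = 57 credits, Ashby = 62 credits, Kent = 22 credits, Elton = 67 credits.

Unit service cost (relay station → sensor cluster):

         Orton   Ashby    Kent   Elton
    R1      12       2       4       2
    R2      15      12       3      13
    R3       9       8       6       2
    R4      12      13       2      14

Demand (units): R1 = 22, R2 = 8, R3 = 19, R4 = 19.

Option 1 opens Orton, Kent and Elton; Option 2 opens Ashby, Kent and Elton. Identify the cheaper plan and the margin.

Option 1 is cheaper by 5.

Option 1: {Orton, Kent, Elton}: R1→Elton 2·22=44, R2→Kent 3·8=24, R3→Elton 2·19=38, R4→Kent 2·19=38. Service 144; fixed 146; total 290.
Option 2: {Ashby, Kent, Elton}: R1→Ashby 2·22=44, R2→Kent 3·8=24, R3→Elton 2·19=38, R4→Kent 2·19=38. Service 144; fixed 151; total 295.
Difference: |290 − 295| = 5.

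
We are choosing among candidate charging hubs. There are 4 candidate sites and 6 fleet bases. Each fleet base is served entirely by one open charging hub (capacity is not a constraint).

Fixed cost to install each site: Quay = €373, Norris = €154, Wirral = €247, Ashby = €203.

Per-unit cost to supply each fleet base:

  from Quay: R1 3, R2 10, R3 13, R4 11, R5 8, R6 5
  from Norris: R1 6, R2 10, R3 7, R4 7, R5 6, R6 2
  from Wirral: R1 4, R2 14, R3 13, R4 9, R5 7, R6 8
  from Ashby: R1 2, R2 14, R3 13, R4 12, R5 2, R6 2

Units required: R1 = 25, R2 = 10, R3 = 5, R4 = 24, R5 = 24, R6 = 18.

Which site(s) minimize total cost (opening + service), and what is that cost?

For any fixed open set, each fleet base goes to its cheapest open site; total = fixed + service.
{Norris}: R1→Norris 6·25=150, R2→Norris 10·10=100, R3→Norris 7·5=35, R4→Norris 7·24=168, R5→Norris 6·24=144, R6→Norris 2·18=36. Service 633; fixed 154; total 787.
{Norris, Ashby}: service 437 + fixed 357 = 794
{Ashby}: service 627 + fixed 203 = 830
{Quay, Norris, Wirral, Ashby}: R1→Ashby 2·25=50, R2→Quay 10·10=100, R3→Norris 7·5=35, R4→Norris 7·24=168, R5→Ashby 2·24=48, R6→Norris 2·18=36. Service 437; fixed 977; total 1414.
No other subset beats 787.

Open Norris only; minimum total cost 787.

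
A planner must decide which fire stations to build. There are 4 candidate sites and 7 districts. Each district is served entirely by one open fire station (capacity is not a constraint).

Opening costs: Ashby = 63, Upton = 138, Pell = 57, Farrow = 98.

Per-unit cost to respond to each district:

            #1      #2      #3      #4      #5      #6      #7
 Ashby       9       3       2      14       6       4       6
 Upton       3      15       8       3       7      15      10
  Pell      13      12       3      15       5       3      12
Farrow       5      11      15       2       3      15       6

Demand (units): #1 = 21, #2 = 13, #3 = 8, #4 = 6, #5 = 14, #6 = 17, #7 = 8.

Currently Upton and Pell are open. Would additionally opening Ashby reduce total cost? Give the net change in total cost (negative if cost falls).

Yes — net change −94 (cost falls by 94).

Current service cost with {Upton, Pell}: 462.
Adding Ashby: each district re-picks its cheapest; new service cost 305, saving 157.
Extra fixed cost: 63. Net change = 63 − 157 = -94.
(Totals: 657 → 563.)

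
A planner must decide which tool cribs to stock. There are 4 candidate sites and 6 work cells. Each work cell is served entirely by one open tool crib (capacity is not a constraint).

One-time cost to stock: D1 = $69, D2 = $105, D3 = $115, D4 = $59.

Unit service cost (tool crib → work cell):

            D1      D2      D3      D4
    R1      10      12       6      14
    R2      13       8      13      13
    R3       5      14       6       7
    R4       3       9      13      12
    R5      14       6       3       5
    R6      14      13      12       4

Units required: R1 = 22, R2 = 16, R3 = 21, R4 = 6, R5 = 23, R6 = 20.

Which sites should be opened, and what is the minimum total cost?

Open D1, D3 and D4; minimum total cost 855.

For any fixed open set, each work cell goes to its cheapest open site; total = fixed + service.
{D1, D3, D4}: R1→D3 6·22=132, R2→D1 13·16=208, R3→D1 5·21=105, R4→D1 3·6=18, R5→D3 3·23=69, R6→D4 4·20=80. Service 612; fixed 243; total 855.
{D3, D4}: R1→D3 6·22=132, R2→D3 13·16=208, R3→D3 6·21=126, R4→D4 12·6=72, R5→D3 3·23=69, R6→D4 4·20=80. Service 687; fixed 174; total 861.
{D2, D3, D4}: service 589 + fixed 279 = 868
{D1, D2, D3, D4}: R1→D3 6·22=132, R2→D2 8·16=128, R3→D1 5·21=105, R4→D1 3·6=18, R5→D3 3·23=69, R6→D4 4·20=80. Service 532; fixed 348; total 880.
No other subset beats 855.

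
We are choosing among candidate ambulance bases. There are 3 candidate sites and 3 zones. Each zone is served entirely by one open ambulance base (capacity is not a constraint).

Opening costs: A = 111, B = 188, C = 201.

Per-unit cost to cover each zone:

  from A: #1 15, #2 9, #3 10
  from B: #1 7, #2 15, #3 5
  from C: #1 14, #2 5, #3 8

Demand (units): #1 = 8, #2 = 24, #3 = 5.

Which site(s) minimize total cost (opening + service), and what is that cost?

Open C only; minimum total cost 473.

For any fixed open set, each zone goes to its cheapest open site; total = fixed + service.
{C}: #1→C 14·8=112, #2→C 5·24=120, #3→C 8·5=40. Service 272; fixed 201; total 473.
{A}: service 386 + fixed 111 = 497
{A, C}: service 272 + fixed 312 = 584
{A, B, C}: service 201 + fixed 500 = 701
No other subset beats 473.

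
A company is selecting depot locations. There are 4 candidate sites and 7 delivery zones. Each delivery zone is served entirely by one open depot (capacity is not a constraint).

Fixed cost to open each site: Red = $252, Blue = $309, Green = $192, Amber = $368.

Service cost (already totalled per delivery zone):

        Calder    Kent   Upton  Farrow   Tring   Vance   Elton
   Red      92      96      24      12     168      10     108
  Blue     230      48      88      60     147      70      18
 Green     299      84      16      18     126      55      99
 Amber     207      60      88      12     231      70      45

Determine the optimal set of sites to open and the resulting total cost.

Open Red only; minimum total cost 762.

For any fixed open set, each delivery zone goes to its cheapest open site; total = fixed + service.
{Red}: Calder→Red 92, Kent→Red 96, Upton→Red 24, Farrow→Red 12, Tring→Red 168, Vance→Red 10, Elton→Red 108. Service 510; fixed 252; total 762.
{Red, Green}: Calder→Red 92, Kent→Green 84, Upton→Green 16, Farrow→Red 12, Tring→Green 126, Vance→Red 10, Elton→Green 99. Service 439; fixed 444; total 883.
{Green}: service 697 + fixed 192 = 889
{Red, Blue, Green, Amber}: service 322 + fixed 1121 = 1443
(All 15 nonempty subsets were checked; Red only is lowest.)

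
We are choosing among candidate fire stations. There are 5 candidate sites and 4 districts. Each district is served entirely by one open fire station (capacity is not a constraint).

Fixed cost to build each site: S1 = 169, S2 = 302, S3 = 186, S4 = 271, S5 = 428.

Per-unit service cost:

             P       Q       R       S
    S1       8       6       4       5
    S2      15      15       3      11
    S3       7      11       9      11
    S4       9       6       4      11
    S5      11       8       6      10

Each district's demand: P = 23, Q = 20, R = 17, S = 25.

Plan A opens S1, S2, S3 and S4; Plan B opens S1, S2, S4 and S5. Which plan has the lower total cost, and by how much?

Plan A is cheaper by 265.

Plan A: {S1, S2, S3, S4}: P→S3 7·23=161, Q→S1 6·20=120, R→S2 3·17=51, S→S1 5·25=125. Service 457; fixed 928; total 1385.
Plan B: {S1, S2, S4, S5}: P→S1 8·23=184, Q→S1 6·20=120, R→S2 3·17=51, S→S1 5·25=125. Service 480; fixed 1170; total 1650.
Difference: |1385 − 1650| = 265.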